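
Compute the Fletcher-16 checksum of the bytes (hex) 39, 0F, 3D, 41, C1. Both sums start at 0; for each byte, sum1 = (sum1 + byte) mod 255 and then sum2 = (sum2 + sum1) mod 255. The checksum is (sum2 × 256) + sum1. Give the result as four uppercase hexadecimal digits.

Running sums (mod 255):
  after byte 0 (39): sum1=57, sum2=57
  after byte 1 (0F): sum1=72, sum2=129
  after byte 2 (3D): sum1=133, sum2=7
  after byte 3 (41): sum1=198, sum2=205
  after byte 4 (C1): sum1=136, sum2=86
Checksum = sum2·256 + sum1 = 86·256 + 136 = 22152 = 0x5688.

5688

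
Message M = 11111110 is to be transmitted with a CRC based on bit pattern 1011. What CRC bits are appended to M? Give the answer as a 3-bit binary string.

000

Append 3 zeros: 11111110000. Divide by 1011 (XOR where the leading bit is 1):
  pos 0: 1111 XOR 1011 = 0100
  pos 1: 1001 XOR 1011 = 0010
  pos 3: 1011 XOR 1011 = 0000
Remainder (last 3 bits) = 000. This is the CRC / FCS.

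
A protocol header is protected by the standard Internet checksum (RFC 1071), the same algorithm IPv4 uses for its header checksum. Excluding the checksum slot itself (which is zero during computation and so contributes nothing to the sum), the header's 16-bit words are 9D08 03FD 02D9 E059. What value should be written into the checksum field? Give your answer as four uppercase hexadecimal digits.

7BC7

One's-complement addition (fold any carry out of bit 15 back into bit 0):
  0x9D08 + 0x03FD = 0x0A105
  0xA105 + 0x02D9 = 0x0A3DE
  0xA3DE + 0xE059 = 0x18437 → wrap carry → 0x8438
One's-complement sum = 0x8438.
Checksum = ~0x8438 & 0xFFFF = 0x7BC7.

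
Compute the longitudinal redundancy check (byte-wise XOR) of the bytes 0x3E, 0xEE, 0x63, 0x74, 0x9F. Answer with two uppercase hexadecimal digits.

XOR the bytes together:
  start with 0x3E
  0x3E ⊕ 0xEE = 0xD0
  0xD0 ⊕ 0x63 = 0xB3
  0xB3 ⊕ 0x74 = 0xC7
  0xC7 ⊕ 0x9F = 0x58

58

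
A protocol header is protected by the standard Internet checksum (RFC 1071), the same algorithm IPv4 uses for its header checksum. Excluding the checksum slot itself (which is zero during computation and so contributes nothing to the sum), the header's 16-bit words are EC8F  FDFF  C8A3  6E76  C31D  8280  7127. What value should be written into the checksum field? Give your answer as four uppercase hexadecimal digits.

2790

One's-complement addition (fold any carry out of bit 15 back into bit 0):
  0xEC8F + 0xFDFF = 0x1EA8E → wrap carry → 0xEA8F
  0xEA8F + 0xC8A3 = 0x1B332 → wrap carry → 0xB333
  0xB333 + 0x6E76 = 0x121A9 → wrap carry → 0x21AA
  0x21AA + 0xC31D = 0x0E4C7
  0xE4C7 + 0x8280 = 0x16747 → wrap carry → 0x6748
  0x6748 + 0x7127 = 0x0D86F
One's-complement sum = 0xD86F.
Checksum = ~0xD86F & 0xFFFF = 0x2790.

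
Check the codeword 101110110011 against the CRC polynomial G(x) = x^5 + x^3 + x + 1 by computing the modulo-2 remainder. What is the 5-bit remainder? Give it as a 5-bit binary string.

00000

Modulo-2 division of 101110110011 by 101011:
  pos 0: 101110 XOR 101011 = 000101
  pos 3: 101110 XOR 101011 = 000101
  pos 6: 101011 XOR 101011 = 000000
Remainder = 00000 (zero — the frame passes the CRC check).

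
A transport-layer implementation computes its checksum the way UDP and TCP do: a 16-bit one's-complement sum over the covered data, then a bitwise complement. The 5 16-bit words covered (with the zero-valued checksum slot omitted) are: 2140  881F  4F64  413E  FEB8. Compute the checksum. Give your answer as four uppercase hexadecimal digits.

One's-complement addition (fold any carry out of bit 15 back into bit 0):
  0x2140 + 0x881F = 0x0A95F
  0xA95F + 0x4F64 = 0x0F8C3
  0xF8C3 + 0x413E = 0x13A01 → wrap carry → 0x3A02
  0x3A02 + 0xFEB8 = 0x138BA → wrap carry → 0x38BB
One's-complement sum = 0x38BB.
Checksum = ~0x38BB & 0xFFFF = 0xC744.

C744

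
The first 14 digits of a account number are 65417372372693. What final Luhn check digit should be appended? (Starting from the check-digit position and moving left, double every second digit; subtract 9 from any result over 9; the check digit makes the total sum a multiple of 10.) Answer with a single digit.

5

Partial digits right→left: 3 9 6 2 7 3 2 7 3 7 1 4 5 6
Double every second digit counting from the check-digit position (so the 1st, 3rd, 5th, ... of the partial from the right).
  doubled (with −9 where >9): 6 3 5 4 6 2 1 → sum 27
  kept as-is: 9 2 3 7 7 4 6 → sum 38
Total = 27 + 38 = 65.
Check digit = (10 − (65 mod 10)) mod 10 = 5.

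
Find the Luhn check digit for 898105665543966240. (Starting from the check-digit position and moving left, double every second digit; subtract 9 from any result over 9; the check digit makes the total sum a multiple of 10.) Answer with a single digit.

1

Partial digits right→left: 0 4 2 6 6 9 3 4 5 5 6 6 5 0 1 8 9 8
Double every second digit counting from the check-digit position (so the 1st, 3rd, 5th, ... of the partial from the right).
  doubled (with −9 where >9): 0 4 3 6 1 3 1 2 9 → sum 29
  kept as-is: 4 6 9 4 5 6 0 8 8 → sum 50
Total = 29 + 50 = 79.
Check digit = (10 − (79 mod 10)) mod 10 = 1.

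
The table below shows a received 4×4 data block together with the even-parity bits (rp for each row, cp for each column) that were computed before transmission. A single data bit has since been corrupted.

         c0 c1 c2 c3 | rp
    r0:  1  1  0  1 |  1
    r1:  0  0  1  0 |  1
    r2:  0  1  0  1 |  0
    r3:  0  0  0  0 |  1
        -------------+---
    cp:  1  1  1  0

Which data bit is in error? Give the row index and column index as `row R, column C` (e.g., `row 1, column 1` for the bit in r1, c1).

row 3, column 1

Recompute each row's even parity and compare to rp:
  r0: data parity 1, sent rp 1 → ok
  r1: data parity 1, sent rp 1 → ok
  r2: data parity 0, sent rp 0 → ok
  r3: data parity 0, sent rp 1 → mismatch
Recompute each column's even parity and compare to cp:
  c0: data parity 1, sent cp 1 → ok
  c1: data parity 0, sent cp 1 → mismatch
  c2: data parity 1, sent cp 1 → ok
  c3: data parity 0, sent cp 0 → ok
Exactly one row (r3) and one column (c1) fail → the flipped bit is at their intersection.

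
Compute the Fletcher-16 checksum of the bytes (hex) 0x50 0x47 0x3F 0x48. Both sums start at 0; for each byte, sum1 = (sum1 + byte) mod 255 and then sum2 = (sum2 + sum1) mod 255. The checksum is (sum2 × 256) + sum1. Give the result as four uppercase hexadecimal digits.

Running sums (mod 255):
  after byte 0 (0x50): sum1=80, sum2=80
  after byte 1 (0x47): sum1=151, sum2=231
  after byte 2 (0x3F): sum1=214, sum2=190
  after byte 3 (0x48): sum1=31, sum2=221
Checksum = sum2·256 + sum1 = 221·256 + 31 = 56607 = 0xDD1F.

DD1F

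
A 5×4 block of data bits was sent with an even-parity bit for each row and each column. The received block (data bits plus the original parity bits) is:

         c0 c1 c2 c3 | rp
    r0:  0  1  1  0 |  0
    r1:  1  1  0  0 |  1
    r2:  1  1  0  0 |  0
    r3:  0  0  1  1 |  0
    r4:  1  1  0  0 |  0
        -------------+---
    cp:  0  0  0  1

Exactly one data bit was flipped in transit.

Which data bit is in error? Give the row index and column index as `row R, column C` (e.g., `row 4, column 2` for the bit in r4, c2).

Recompute each row's even parity and compare to rp:
  r0: data parity 0, sent rp 0 → ok
  r1: data parity 0, sent rp 1 → mismatch
  r2: data parity 0, sent rp 0 → ok
  r3: data parity 0, sent rp 0 → ok
  r4: data parity 0, sent rp 0 → ok
Recompute each column's even parity and compare to cp:
  c0: data parity 1, sent cp 0 → mismatch
  c1: data parity 0, sent cp 0 → ok
  c2: data parity 0, sent cp 0 → ok
  c3: data parity 1, sent cp 1 → ok
Exactly one row (r1) and one column (c0) fail → the flipped bit is at their intersection.

row 1, column 0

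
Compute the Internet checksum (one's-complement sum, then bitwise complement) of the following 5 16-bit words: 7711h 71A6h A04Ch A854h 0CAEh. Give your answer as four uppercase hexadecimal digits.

One's-complement addition (fold any carry out of bit 15 back into bit 0):
  0x7711 + 0x71A6 = 0x0E8B7
  0xE8B7 + 0xA04C = 0x18903 → wrap carry → 0x8904
  0x8904 + 0xA854 = 0x13158 → wrap carry → 0x3159
  0x3159 + 0x0CAE = 0x03E07
One's-complement sum = 0x3E07.
Checksum = ~0x3E07 & 0xFFFF = 0xC1F8.

C1F8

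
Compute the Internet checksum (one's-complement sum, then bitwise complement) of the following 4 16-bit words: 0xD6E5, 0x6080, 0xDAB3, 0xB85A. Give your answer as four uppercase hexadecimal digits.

358B

One's-complement addition (fold any carry out of bit 15 back into bit 0):
  0xD6E5 + 0x6080 = 0x13765 → wrap carry → 0x3766
  0x3766 + 0xDAB3 = 0x11219 → wrap carry → 0x121A
  0x121A + 0xB85A = 0x0CA74
One's-complement sum = 0xCA74.
Checksum = ~0xCA74 & 0xFFFF = 0x358B.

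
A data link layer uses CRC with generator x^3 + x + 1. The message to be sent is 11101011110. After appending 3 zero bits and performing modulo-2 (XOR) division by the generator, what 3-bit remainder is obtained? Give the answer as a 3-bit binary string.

Append 3 zeros: 11101011110000. Divide by 1011 (XOR where the leading bit is 1):
  pos 0: 1110 XOR 1011 = 0101
  pos 1: 1011 XOR 1011 = 0000
  pos 6: 1111 XOR 1011 = 0100
  pos 7: 1000 XOR 1011 = 0011
  pos 9: 1100 XOR 1011 = 0111
  pos 10: 1110 XOR 1011 = 0101
Remainder (last 3 bits) = 101. This is the CRC / FCS.

101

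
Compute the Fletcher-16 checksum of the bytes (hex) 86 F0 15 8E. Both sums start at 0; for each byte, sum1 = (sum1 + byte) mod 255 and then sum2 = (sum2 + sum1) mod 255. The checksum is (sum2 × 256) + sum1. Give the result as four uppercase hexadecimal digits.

Running sums (mod 255):
  after byte 0 (86): sum1=134, sum2=134
  after byte 1 (F0): sum1=119, sum2=253
  after byte 2 (15): sum1=140, sum2=138
  after byte 3 (8E): sum1=27, sum2=165
Checksum = sum2·256 + sum1 = 165·256 + 27 = 42267 = 0xA51B.

A51B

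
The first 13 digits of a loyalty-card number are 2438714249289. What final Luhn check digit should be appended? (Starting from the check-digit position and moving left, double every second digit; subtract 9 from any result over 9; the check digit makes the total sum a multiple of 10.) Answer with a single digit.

4

Partial digits right→left: 9 8 2 9 4 2 4 1 7 8 3 4 2
Double every second digit counting from the check-digit position (so the 1st, 3rd, 5th, ... of the partial from the right).
  doubled (with −9 where >9): 9 4 8 8 5 6 4 → sum 44
  kept as-is: 8 9 2 1 8 4 → sum 32
Total = 44 + 32 = 76.
Check digit = (10 − (76 mod 10)) mod 10 = 4.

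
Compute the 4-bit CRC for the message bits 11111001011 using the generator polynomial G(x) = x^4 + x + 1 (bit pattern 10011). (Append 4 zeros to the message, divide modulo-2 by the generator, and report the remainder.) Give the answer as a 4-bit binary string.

1100

Append 4 zeros: 111110010110000. Divide by 10011 (XOR where the leading bit is 1):
  pos 0: 11111 XOR 10011 = 01100
  pos 1: 11000 XOR 10011 = 01011
  pos 2: 10110 XOR 10011 = 00101
  pos 4: 10110 XOR 10011 = 00101
  pos 6: 10111 XOR 10011 = 00100
  pos 8: 10000 XOR 10011 = 00011
Remainder (last 4 bits) = 1100. This is the CRC / FCS.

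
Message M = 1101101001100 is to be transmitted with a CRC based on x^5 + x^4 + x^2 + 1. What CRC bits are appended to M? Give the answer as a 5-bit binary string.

00010

Append 5 zeros: 110110100110000000. Divide by 110101 (XOR where the leading bit is 1):
  pos 0: 110110 XOR 110101 = 000011
  pos 4: 111001 XOR 110101 = 001100
  pos 6: 110010 XOR 110101 = 000111
  pos 9: 111000 XOR 110101 = 001101
  pos 11: 110100 XOR 110101 = 000001
Remainder (last 5 bits) = 00010. This is the CRC / FCS.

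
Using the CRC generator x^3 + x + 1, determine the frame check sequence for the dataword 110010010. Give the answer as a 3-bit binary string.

010

Append 3 zeros: 110010010000. Divide by 1011 (XOR where the leading bit is 1):
  pos 0: 1100 XOR 1011 = 0111
  pos 1: 1111 XOR 1011 = 0100
  pos 2: 1000 XOR 1011 = 0011
  pos 4: 1101 XOR 1011 = 0110
  pos 5: 1100 XOR 1011 = 0111
  pos 6: 1110 XOR 1011 = 0101
  pos 7: 1010 XOR 1011 = 0001
Remainder (last 3 bits) = 010. This is the CRC / FCS.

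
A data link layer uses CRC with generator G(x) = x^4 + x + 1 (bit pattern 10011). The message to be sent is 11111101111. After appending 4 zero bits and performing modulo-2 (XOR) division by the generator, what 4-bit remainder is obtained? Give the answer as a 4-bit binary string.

Append 4 zeros: 111111011110000. Divide by 10011 (XOR where the leading bit is 1):
  pos 0: 11111 XOR 10011 = 01100
  pos 1: 11001 XOR 10011 = 01010
  pos 2: 10100 XOR 10011 = 00111
  pos 4: 11111 XOR 10011 = 01100
  pos 5: 11001 XOR 10011 = 01010
  pos 6: 10101 XOR 10011 = 00110
  pos 8: 11000 XOR 10011 = 01011
  pos 9: 10110 XOR 10011 = 00101
Remainder (last 4 bits) = 1010. This is the CRC / FCS.

1010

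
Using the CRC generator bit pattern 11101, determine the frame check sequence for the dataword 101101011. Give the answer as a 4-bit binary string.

Append 4 zeros: 1011010110000. Divide by 11101 (XOR where the leading bit is 1):
  pos 0: 10110 XOR 11101 = 01011
  pos 1: 10111 XOR 11101 = 01010
  pos 2: 10100 XOR 11101 = 01001
  pos 3: 10011 XOR 11101 = 01110
  pos 4: 11101 XOR 11101 = 00000
Remainder (last 4 bits) = 0000. This is the CRC / FCS.

0000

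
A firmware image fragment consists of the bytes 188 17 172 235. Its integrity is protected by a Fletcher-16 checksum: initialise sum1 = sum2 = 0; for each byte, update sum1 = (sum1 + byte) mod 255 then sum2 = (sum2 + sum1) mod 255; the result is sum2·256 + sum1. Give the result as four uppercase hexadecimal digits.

6B66

Running sums (mod 255):
  after byte 0 (188): sum1=188, sum2=188
  after byte 1 (17): sum1=205, sum2=138
  after byte 2 (172): sum1=122, sum2=5
  after byte 3 (235): sum1=102, sum2=107
Checksum = sum2·256 + sum1 = 107·256 + 102 = 27494 = 0x6B66.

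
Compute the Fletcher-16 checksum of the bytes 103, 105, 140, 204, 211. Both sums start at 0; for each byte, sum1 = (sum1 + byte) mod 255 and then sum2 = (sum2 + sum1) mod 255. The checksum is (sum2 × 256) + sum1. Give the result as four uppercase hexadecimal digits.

Running sums (mod 255):
  after byte 0 (103): sum1=103, sum2=103
  after byte 1 (105): sum1=208, sum2=56
  after byte 2 (140): sum1=93, sum2=149
  after byte 3 (204): sum1=42, sum2=191
  after byte 4 (211): sum1=253, sum2=189
Checksum = sum2·256 + sum1 = 189·256 + 253 = 48637 = 0xBDFD.

BDFD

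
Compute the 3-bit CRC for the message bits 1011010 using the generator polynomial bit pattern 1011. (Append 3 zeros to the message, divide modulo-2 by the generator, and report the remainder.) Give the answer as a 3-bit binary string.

110

Append 3 zeros: 1011010000. Divide by 1011 (XOR where the leading bit is 1):
  pos 0: 1011 XOR 1011 = 0000
  pos 5: 1000 XOR 1011 = 0011
Remainder (last 3 bits) = 110. This is the CRC / FCS.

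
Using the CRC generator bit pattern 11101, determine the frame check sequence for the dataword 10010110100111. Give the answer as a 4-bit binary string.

0011

Append 4 zeros: 100101101001110000. Divide by 11101 (XOR where the leading bit is 1):
  pos 0: 10010 XOR 11101 = 01111
  pos 1: 11111 XOR 11101 = 00010
  pos 4: 10101 XOR 11101 = 01000
  pos 5: 10000 XOR 11101 = 01101
  pos 6: 11010 XOR 11101 = 00111
  pos 8: 11111 XOR 11101 = 00010
  pos 11: 10100 XOR 11101 = 01001
  pos 12: 10010 XOR 11101 = 01111
  pos 13: 11110 XOR 11101 = 00011
Remainder (last 4 bits) = 0011. This is the CRC / FCS.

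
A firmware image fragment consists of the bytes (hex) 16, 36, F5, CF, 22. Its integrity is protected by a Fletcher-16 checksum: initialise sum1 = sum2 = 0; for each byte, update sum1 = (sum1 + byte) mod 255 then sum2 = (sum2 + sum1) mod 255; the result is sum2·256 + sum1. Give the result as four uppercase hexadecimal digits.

EA34

Running sums (mod 255):
  after byte 0 (16): sum1=22, sum2=22
  after byte 1 (36): sum1=76, sum2=98
  after byte 2 (F5): sum1=66, sum2=164
  after byte 3 (CF): sum1=18, sum2=182
  after byte 4 (22): sum1=52, sum2=234
Checksum = sum2·256 + sum1 = 234·256 + 52 = 59956 = 0xEA34.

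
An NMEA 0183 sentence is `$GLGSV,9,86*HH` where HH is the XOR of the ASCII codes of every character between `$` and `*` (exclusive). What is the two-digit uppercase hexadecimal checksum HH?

7E

XOR the ASCII codes of the payload characters:
  'G' = 0x47 → acc = 0x47
  'L' = 0x4C → acc = 0x0B
  'G' = 0x47 → acc = 0x4C
  'S' = 0x53 → acc = 0x1F
  'V' = 0x56 → acc = 0x49
  ',' = 0x2C → acc = 0x65
  '9' = 0x39 → acc = 0x5C
  ',' = 0x2C → acc = 0x70
  '8' = 0x38 → acc = 0x48
  '6' = 0x36 → acc = 0x7E
Checksum = 0x7E.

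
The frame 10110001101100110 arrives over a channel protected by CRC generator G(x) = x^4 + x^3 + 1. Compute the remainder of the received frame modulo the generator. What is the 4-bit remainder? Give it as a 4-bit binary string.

0001

Modulo-2 division of 10110001101100110 by 11001:
  pos 0: 10110 XOR 11001 = 01111
  pos 1: 11110 XOR 11001 = 00111
  pos 3: 11101 XOR 11001 = 00100
  pos 5: 10010 XOR 11001 = 01011
  pos 6: 10111 XOR 11001 = 01110
  pos 7: 11101 XOR 11001 = 00100
  pos 9: 10000 XOR 11001 = 01001
  pos 10: 10011 XOR 11001 = 01010
  pos 11: 10101 XOR 11001 = 01100
  pos 12: 11000 XOR 11001 = 00001
Remainder = 0001 (nonzero — an error is detected).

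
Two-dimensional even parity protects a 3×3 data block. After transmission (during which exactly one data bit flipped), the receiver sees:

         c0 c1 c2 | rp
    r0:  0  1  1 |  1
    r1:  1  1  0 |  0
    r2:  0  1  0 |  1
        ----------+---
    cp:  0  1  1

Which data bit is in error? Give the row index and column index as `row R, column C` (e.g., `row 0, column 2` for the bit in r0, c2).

Recompute each row's even parity and compare to rp:
  r0: data parity 0, sent rp 1 → mismatch
  r1: data parity 0, sent rp 0 → ok
  r2: data parity 1, sent rp 1 → ok
Recompute each column's even parity and compare to cp:
  c0: data parity 1, sent cp 0 → mismatch
  c1: data parity 1, sent cp 1 → ok
  c2: data parity 1, sent cp 1 → ok
Exactly one row (r0) and one column (c0) fail → the flipped bit is at their intersection.

row 0, column 0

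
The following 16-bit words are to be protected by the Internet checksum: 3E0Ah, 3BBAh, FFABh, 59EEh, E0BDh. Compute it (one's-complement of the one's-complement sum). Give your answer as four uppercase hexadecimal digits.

One's-complement addition (fold any carry out of bit 15 back into bit 0):
  0x3E0A + 0x3BBA = 0x079C4
  0x79C4 + 0xFFAB = 0x1796F → wrap carry → 0x7970
  0x7970 + 0x59EE = 0x0D35E
  0xD35E + 0xE0BD = 0x1B41B → wrap carry → 0xB41C
One's-complement sum = 0xB41C.
Checksum = ~0xB41C & 0xFFFF = 0x4BE3.

4BE3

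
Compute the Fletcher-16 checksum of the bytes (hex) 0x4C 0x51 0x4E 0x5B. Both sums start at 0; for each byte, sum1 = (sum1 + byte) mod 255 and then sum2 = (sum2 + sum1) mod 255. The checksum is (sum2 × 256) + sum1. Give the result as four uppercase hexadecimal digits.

Running sums (mod 255):
  after byte 0 (0x4C): sum1=76, sum2=76
  after byte 1 (0x51): sum1=157, sum2=233
  after byte 2 (0x4E): sum1=235, sum2=213
  after byte 3 (0x5B): sum1=71, sum2=29
Checksum = sum2·256 + sum1 = 29·256 + 71 = 7495 = 0x1D47.

1D47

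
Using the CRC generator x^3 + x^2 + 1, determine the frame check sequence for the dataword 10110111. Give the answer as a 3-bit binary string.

111

Append 3 zeros: 10110111000. Divide by 1101 (XOR where the leading bit is 1):
  pos 0: 1011 XOR 1101 = 0110
  pos 1: 1100 XOR 1101 = 0001
  pos 4: 1111 XOR 1101 = 0010
  pos 6: 1000 XOR 1101 = 0101
  pos 7: 1010 XOR 1101 = 0111
Remainder (last 3 bits) = 111. This is the CRC / FCS.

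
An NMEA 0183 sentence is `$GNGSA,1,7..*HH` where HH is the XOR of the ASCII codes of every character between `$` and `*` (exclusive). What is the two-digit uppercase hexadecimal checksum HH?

XOR the ASCII codes of the payload characters:
  'G' = 0x47 → acc = 0x47
  'N' = 0x4E → acc = 0x09
  'G' = 0x47 → acc = 0x4E
  'S' = 0x53 → acc = 0x1D
  'A' = 0x41 → acc = 0x5C
  ',' = 0x2C → acc = 0x70
  '1' = 0x31 → acc = 0x41
  ',' = 0x2C → acc = 0x6D
  '7' = 0x37 → acc = 0x5A
  '.' = 0x2E → acc = 0x74
  '.' = 0x2E → acc = 0x5A
Checksum = 0x5A.

5A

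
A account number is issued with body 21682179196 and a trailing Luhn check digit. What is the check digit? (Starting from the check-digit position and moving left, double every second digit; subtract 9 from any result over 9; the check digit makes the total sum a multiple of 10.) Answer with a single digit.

1

Partial digits right→left: 6 9 1 9 7 1 2 8 6 1 2
Double every second digit counting from the check-digit position (so the 1st, 3rd, 5th, ... of the partial from the right).
  doubled (with −9 where >9): 3 2 5 4 3 4 → sum 21
  kept as-is: 9 9 1 8 1 → sum 28
Total = 21 + 28 = 49.
Check digit = (10 − (49 mod 10)) mod 10 = 1.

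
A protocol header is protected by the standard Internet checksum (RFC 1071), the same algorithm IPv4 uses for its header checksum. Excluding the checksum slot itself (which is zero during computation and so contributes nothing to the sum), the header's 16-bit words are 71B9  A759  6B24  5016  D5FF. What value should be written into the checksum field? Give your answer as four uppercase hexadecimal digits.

One's-complement addition (fold any carry out of bit 15 back into bit 0):
  0x71B9 + 0xA759 = 0x11912 → wrap carry → 0x1913
  0x1913 + 0x6B24 = 0x08437
  0x8437 + 0x5016 = 0x0D44D
  0xD44D + 0xD5FF = 0x1AA4C → wrap carry → 0xAA4D
One's-complement sum = 0xAA4D.
Checksum = ~0xAA4D & 0xFFFF = 0x55B2.

55B2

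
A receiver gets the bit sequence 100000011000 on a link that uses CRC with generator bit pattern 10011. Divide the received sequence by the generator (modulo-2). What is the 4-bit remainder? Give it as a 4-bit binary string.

Modulo-2 division of 100000011000 by 10011:
  pos 0: 10000 XOR 10011 = 00011
  pos 3: 11001 XOR 10011 = 01010
  pos 4: 10101 XOR 10011 = 00110
  pos 6: 11000 XOR 10011 = 01011
  pos 7: 10110 XOR 10011 = 00101
Remainder = 0101 (nonzero — an error is detected).

0101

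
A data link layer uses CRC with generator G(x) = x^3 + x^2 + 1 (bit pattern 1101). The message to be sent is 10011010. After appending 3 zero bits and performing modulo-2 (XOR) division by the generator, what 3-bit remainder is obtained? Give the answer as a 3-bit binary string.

Append 3 zeros: 10011010000. Divide by 1101 (XOR where the leading bit is 1):
  pos 0: 1001 XOR 1101 = 0100
  pos 1: 1001 XOR 1101 = 0100
  pos 2: 1000 XOR 1101 = 0101
  pos 3: 1011 XOR 1101 = 0110
  pos 4: 1100 XOR 1101 = 0001
  pos 7: 1000 XOR 1101 = 0101
Remainder (last 3 bits) = 101. This is the CRC / FCS.

101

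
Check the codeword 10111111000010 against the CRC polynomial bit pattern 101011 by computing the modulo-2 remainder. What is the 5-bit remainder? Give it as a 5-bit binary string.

Modulo-2 division of 10111111000010 by 101011:
  pos 0: 101111 XOR 101011 = 000100
  pos 3: 100110 XOR 101011 = 001101
  pos 5: 110100 XOR 101011 = 011111
  pos 6: 111110 XOR 101011 = 010101
  pos 7: 101011 XOR 101011 = 000000
Remainder = 00000 (zero — the frame passes the CRC check).

00000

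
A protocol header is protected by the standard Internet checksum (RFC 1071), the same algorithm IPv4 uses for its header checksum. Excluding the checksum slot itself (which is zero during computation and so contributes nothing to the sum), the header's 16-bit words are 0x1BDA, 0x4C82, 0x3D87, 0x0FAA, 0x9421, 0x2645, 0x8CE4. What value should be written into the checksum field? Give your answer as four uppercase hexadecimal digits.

One's-complement addition (fold any carry out of bit 15 back into bit 0):
  0x1BDA + 0x4C82 = 0x0685C
  0x685C + 0x3D87 = 0x0A5E3
  0xA5E3 + 0x0FAA = 0x0B58D
  0xB58D + 0x9421 = 0x149AE → wrap carry → 0x49AF
  0x49AF + 0x2645 = 0x06FF4
  0x6FF4 + 0x8CE4 = 0x0FCD8
One's-complement sum = 0xFCD8.
Checksum = ~0xFCD8 & 0xFFFF = 0x0327.

0327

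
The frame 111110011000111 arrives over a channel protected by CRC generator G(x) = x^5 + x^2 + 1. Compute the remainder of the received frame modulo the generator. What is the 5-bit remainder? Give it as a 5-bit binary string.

00000

Modulo-2 division of 111110011000111 by 100101:
  pos 0: 111110 XOR 100101 = 011011
  pos 1: 110110 XOR 100101 = 010011
  pos 2: 100111 XOR 100101 = 000010
  pos 6: 101000 XOR 100101 = 001101
  pos 8: 110111 XOR 100101 = 010010
  pos 9: 100101 XOR 100101 = 000000
Remainder = 00000 (zero — the frame passes the CRC check).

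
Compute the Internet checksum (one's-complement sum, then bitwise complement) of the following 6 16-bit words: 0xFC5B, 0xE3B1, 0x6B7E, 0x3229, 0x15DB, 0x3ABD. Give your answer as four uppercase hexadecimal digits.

31B2

One's-complement addition (fold any carry out of bit 15 back into bit 0):
  0xFC5B + 0xE3B1 = 0x1E00C → wrap carry → 0xE00D
  0xE00D + 0x6B7E = 0x14B8B → wrap carry → 0x4B8C
  0x4B8C + 0x3229 = 0x07DB5
  0x7DB5 + 0x15DB = 0x09390
  0x9390 + 0x3ABD = 0x0CE4D
One's-complement sum = 0xCE4D.
Checksum = ~0xCE4D & 0xFFFF = 0x31B2.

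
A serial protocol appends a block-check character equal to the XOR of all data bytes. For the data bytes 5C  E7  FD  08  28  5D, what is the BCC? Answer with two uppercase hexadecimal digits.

XOR the bytes together:
  start with 0x5C
  0x5C ⊕ 0xE7 = 0xBB
  0xBB ⊕ 0xFD = 0x46
  0x46 ⊕ 0x08 = 0x4E
  0x4E ⊕ 0x28 = 0x66
  0x66 ⊕ 0x5D = 0x3B

3B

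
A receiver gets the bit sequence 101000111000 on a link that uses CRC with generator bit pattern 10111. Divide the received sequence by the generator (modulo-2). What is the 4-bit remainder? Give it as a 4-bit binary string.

0010

Modulo-2 division of 101000111000 by 10111:
  pos 0: 10100 XOR 10111 = 00011
  pos 3: 11011 XOR 10111 = 01100
  pos 4: 11001 XOR 10111 = 01110
  pos 5: 11100 XOR 10111 = 01011
  pos 6: 10110 XOR 10111 = 00001
Remainder = 0010 (nonzero — an error is detected).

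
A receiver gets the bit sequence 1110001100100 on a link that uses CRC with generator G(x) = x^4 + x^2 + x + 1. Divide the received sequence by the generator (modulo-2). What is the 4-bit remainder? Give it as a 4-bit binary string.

Modulo-2 division of 1110001100100 by 10111:
  pos 0: 11100 XOR 10111 = 01011
  pos 1: 10110 XOR 10111 = 00001
  pos 5: 11100 XOR 10111 = 01011
  pos 6: 10111 XOR 10111 = 00000
Remainder = 0000 (zero — the frame passes the CRC check).

0000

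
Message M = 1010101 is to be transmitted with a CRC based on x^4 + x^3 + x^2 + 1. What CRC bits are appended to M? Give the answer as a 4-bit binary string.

1001

Append 4 zeros: 10101010000. Divide by 11101 (XOR where the leading bit is 1):
  pos 0: 10101 XOR 11101 = 01000
  pos 1: 10000 XOR 11101 = 01101
  pos 2: 11011 XOR 11101 = 00110
  pos 4: 11000 XOR 11101 = 00101
  pos 6: 10100 XOR 11101 = 01001
Remainder (last 4 bits) = 1001. This is the CRC / FCS.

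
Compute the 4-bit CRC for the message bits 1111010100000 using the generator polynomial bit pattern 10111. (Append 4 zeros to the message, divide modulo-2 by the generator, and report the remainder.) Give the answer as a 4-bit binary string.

Append 4 zeros: 11110101000000000. Divide by 10111 (XOR where the leading bit is 1):
  pos 0: 11110 XOR 10111 = 01001
  pos 1: 10011 XOR 10111 = 00100
  pos 3: 10001 XOR 10111 = 00110
  pos 5: 11000 XOR 10111 = 01111
  pos 6: 11110 XOR 10111 = 01001
  pos 7: 10010 XOR 10111 = 00101
  pos 9: 10100 XOR 10111 = 00011
  pos 12: 11000 XOR 10111 = 01111
Remainder (last 4 bits) = 1111. This is the CRC / FCS.

1111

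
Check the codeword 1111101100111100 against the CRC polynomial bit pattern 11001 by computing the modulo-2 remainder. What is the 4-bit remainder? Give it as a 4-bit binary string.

Modulo-2 division of 1111101100111100 by 11001:
  pos 0: 11111 XOR 11001 = 00110
  pos 2: 11001 XOR 11001 = 00000
  pos 7: 10011 XOR 11001 = 01010
  pos 8: 10101 XOR 11001 = 01100
  pos 9: 11001 XOR 11001 = 00000
Remainder = 0000 (zero — the frame passes the CRC check).

0000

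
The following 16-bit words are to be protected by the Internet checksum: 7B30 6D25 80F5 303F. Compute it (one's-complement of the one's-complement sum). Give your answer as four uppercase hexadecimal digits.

6675

One's-complement addition (fold any carry out of bit 15 back into bit 0):
  0x7B30 + 0x6D25 = 0x0E855
  0xE855 + 0x80F5 = 0x1694A → wrap carry → 0x694B
  0x694B + 0x303F = 0x0998A
One's-complement sum = 0x998A.
Checksum = ~0x998A & 0xFFFF = 0x6675.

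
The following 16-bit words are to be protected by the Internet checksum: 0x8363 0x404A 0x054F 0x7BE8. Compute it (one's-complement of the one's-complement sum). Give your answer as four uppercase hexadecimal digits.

BB1A

One's-complement addition (fold any carry out of bit 15 back into bit 0):
  0x8363 + 0x404A = 0x0C3AD
  0xC3AD + 0x054F = 0x0C8FC
  0xC8FC + 0x7BE8 = 0x144E4 → wrap carry → 0x44E5
One's-complement sum = 0x44E5.
Checksum = ~0x44E5 & 0xFFFF = 0xBB1A.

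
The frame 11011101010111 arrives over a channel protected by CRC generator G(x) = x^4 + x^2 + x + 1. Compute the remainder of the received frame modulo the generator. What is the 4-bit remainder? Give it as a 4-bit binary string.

Modulo-2 division of 11011101010111 by 10111:
  pos 0: 11011 XOR 10111 = 01100
  pos 1: 11001 XOR 10111 = 01110
  pos 2: 11100 XOR 10111 = 01011
  pos 3: 10111 XOR 10111 = 00000
  pos 9: 10111 XOR 10111 = 00000
Remainder = 0000 (zero — the frame passes the CRC check).

0000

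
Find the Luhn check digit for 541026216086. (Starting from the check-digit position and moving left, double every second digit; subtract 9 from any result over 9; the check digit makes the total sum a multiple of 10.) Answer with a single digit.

0

Partial digits right→left: 6 8 0 6 1 2 6 2 0 1 4 5
Double every second digit counting from the check-digit position (so the 1st, 3rd, 5th, ... of the partial from the right).
  doubled (with −9 where >9): 3 0 2 3 0 8 → sum 16
  kept as-is: 8 6 2 2 1 5 → sum 24
Total = 16 + 24 = 40.
Check digit = (10 − (40 mod 10)) mod 10 = 0.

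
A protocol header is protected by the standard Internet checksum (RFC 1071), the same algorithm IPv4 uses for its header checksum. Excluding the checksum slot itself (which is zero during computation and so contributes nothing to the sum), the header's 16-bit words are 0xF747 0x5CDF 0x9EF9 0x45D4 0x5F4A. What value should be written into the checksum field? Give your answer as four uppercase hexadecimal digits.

One's-complement addition (fold any carry out of bit 15 back into bit 0):
  0xF747 + 0x5CDF = 0x15426 → wrap carry → 0x5427
  0x5427 + 0x9EF9 = 0x0F320
  0xF320 + 0x45D4 = 0x138F4 → wrap carry → 0x38F5
  0x38F5 + 0x5F4A = 0x0983F
One's-complement sum = 0x983F.
Checksum = ~0x983F & 0xFFFF = 0x67C0.

67C0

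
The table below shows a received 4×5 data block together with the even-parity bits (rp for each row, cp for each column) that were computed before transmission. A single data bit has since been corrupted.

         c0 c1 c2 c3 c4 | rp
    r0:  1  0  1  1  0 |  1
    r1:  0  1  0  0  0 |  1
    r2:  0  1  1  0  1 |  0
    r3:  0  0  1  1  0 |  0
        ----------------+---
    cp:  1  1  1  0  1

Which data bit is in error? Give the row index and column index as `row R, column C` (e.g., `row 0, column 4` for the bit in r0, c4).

Recompute each row's even parity and compare to rp:
  r0: data parity 1, sent rp 1 → ok
  r1: data parity 1, sent rp 1 → ok
  r2: data parity 1, sent rp 0 → mismatch
  r3: data parity 0, sent rp 0 → ok
Recompute each column's even parity and compare to cp:
  c0: data parity 1, sent cp 1 → ok
  c1: data parity 0, sent cp 1 → mismatch
  c2: data parity 1, sent cp 1 → ok
  c3: data parity 0, sent cp 0 → ok
  c4: data parity 1, sent cp 1 → ok
Exactly one row (r2) and one column (c1) fail → the flipped bit is at their intersection.

row 2, column 1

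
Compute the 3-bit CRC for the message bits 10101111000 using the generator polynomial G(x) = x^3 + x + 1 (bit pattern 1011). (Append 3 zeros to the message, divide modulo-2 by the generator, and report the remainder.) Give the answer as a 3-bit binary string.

Append 3 zeros: 10101111000000. Divide by 1011 (XOR where the leading bit is 1):
  pos 0: 1010 XOR 1011 = 0001
  pos 3: 1111 XOR 1011 = 0100
  pos 4: 1001 XOR 1011 = 0010
  pos 6: 1000 XOR 1011 = 0011
  pos 8: 1100 XOR 1011 = 0111
  pos 9: 1110 XOR 1011 = 0101
  pos 10: 1010 XOR 1011 = 0001
Remainder (last 3 bits) = 001. This is the CRC / FCS.

001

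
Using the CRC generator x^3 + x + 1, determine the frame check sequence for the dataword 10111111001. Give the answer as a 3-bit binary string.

001

Append 3 zeros: 10111111001000. Divide by 1011 (XOR where the leading bit is 1):
  pos 0: 1011 XOR 1011 = 0000
  pos 4: 1111 XOR 1011 = 0100
  pos 5: 1000 XOR 1011 = 0011
  pos 7: 1101 XOR 1011 = 0110
  pos 8: 1100 XOR 1011 = 0111
  pos 9: 1110 XOR 1011 = 0101
  pos 10: 1010 XOR 1011 = 0001
Remainder (last 3 bits) = 001. This is the CRC / FCS.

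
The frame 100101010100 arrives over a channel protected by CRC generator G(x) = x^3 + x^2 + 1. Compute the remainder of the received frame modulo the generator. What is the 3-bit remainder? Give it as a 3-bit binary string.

Modulo-2 division of 100101010100 by 1101:
  pos 0: 1001 XOR 1101 = 0100
  pos 1: 1000 XOR 1101 = 0101
  pos 2: 1011 XOR 1101 = 0110
  pos 3: 1100 XOR 1101 = 0001
  pos 6: 1101 XOR 1101 = 0000
Remainder = 000 (zero — the frame passes the CRC check).

000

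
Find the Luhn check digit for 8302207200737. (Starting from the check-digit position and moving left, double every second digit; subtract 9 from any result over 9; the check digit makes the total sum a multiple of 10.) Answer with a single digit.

4

Partial digits right→left: 7 3 7 0 0 2 7 0 2 2 0 3 8
Double every second digit counting from the check-digit position (so the 1st, 3rd, 5th, ... of the partial from the right).
  doubled (with −9 where >9): 5 5 0 5 4 0 7 → sum 26
  kept as-is: 3 0 2 0 2 3 → sum 10
Total = 26 + 10 = 36.
Check digit = (10 − (36 mod 10)) mod 10 = 4.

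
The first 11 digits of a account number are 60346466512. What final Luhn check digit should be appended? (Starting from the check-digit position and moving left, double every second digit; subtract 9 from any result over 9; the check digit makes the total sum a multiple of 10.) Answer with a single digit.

Partial digits right→left: 2 1 5 6 6 4 6 4 3 0 6
Double every second digit counting from the check-digit position (so the 1st, 3rd, 5th, ... of the partial from the right).
  doubled (with −9 where >9): 4 1 3 3 6 3 → sum 20
  kept as-is: 1 6 4 4 0 → sum 15
Total = 20 + 15 = 35.
Check digit = (10 − (35 mod 10)) mod 10 = 5.

5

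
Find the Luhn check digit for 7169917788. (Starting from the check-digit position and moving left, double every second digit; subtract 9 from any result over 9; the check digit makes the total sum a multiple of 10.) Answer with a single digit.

8

Partial digits right→left: 8 8 7 7 1 9 9 6 1 7
Double every second digit counting from the check-digit position (so the 1st, 3rd, 5th, ... of the partial from the right).
  doubled (with −9 where >9): 7 5 2 9 2 → sum 25
  kept as-is: 8 7 9 6 7 → sum 37
Total = 25 + 37 = 62.
Check digit = (10 − (62 mod 10)) mod 10 = 8.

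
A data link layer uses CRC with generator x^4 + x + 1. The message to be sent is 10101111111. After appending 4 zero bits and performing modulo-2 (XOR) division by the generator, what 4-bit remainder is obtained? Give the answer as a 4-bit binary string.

Append 4 zeros: 101011111110000. Divide by 10011 (XOR where the leading bit is 1):
  pos 0: 10101 XOR 10011 = 00110
  pos 2: 11011 XOR 10011 = 01000
  pos 3: 10001 XOR 10011 = 00010
  pos 6: 10111 XOR 10011 = 00100
  pos 8: 10000 XOR 10011 = 00011
Remainder (last 4 bits) = 1100. This is the CRC / FCS.

1100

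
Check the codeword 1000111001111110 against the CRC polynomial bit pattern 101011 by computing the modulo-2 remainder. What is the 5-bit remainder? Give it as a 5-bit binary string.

Modulo-2 division of 1000111001111110 by 101011:
  pos 0: 100011 XOR 101011 = 001000
  pos 2: 100010 XOR 101011 = 001001
  pos 4: 100101 XOR 101011 = 001110
  pos 6: 111011 XOR 101011 = 010000
  pos 7: 100001 XOR 101011 = 001010
  pos 9: 101011 XOR 101011 = 000000
Remainder = 00000 (zero — the frame passes the CRC check).

00000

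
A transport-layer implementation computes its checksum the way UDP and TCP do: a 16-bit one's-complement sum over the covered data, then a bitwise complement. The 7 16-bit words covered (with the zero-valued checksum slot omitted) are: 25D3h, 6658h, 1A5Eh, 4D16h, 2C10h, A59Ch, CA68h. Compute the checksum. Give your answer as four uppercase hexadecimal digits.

704A

One's-complement addition (fold any carry out of bit 15 back into bit 0):
  0x25D3 + 0x6658 = 0x08C2B
  0x8C2B + 0x1A5E = 0x0A689
  0xA689 + 0x4D16 = 0x0F39F
  0xF39F + 0x2C10 = 0x11FAF → wrap carry → 0x1FB0
  0x1FB0 + 0xA59C = 0x0C54C
  0xC54C + 0xCA68 = 0x18FB4 → wrap carry → 0x8FB5
One's-complement sum = 0x8FB5.
Checksum = ~0x8FB5 & 0xFFFF = 0x704A.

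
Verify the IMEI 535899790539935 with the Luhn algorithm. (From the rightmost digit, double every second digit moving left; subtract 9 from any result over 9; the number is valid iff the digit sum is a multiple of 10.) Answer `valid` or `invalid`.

From the right, keep odd positions and double even positions (subtract 9 from any doubled value over 9):
  doubled (positions 2,4,...): 6 9 1 9 9 7 6 → sum 47
  kept (positions 1,3,...): 5 9 3 0 7 9 5 5 → sum 43
Total = 90.
90 mod 10 = 0, so the number is valid.

valid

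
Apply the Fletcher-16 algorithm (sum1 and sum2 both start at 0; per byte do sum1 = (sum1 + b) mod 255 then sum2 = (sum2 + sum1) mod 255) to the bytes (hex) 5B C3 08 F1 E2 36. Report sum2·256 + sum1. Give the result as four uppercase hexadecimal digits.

Running sums (mod 255):
  after byte 0 (5B): sum1=91, sum2=91
  after byte 1 (C3): sum1=31, sum2=122
  after byte 2 (08): sum1=39, sum2=161
  after byte 3 (F1): sum1=25, sum2=186
  after byte 4 (E2): sum1=251, sum2=182
  after byte 5 (36): sum1=50, sum2=232
Checksum = sum2·256 + sum1 = 232·256 + 50 = 59442 = 0xE832.

E832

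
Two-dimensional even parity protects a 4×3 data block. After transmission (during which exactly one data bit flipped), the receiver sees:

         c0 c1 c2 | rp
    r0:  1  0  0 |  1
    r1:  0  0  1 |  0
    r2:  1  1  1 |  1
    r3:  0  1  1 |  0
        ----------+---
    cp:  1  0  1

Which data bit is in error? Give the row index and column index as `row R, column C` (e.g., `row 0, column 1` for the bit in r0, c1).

row 1, column 0

Recompute each row's even parity and compare to rp:
  r0: data parity 1, sent rp 1 → ok
  r1: data parity 1, sent rp 0 → mismatch
  r2: data parity 1, sent rp 1 → ok
  r3: data parity 0, sent rp 0 → ok
Recompute each column's even parity and compare to cp:
  c0: data parity 0, sent cp 1 → mismatch
  c1: data parity 0, sent cp 0 → ok
  c2: data parity 1, sent cp 1 → ok
Exactly one row (r1) and one column (c0) fail → the flipped bit is at their intersection.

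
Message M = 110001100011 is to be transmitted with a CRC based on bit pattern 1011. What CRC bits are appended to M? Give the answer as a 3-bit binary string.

Append 3 zeros: 110001100011000. Divide by 1011 (XOR where the leading bit is 1):
  pos 0: 1100 XOR 1011 = 0111
  pos 1: 1110 XOR 1011 = 0101
  pos 2: 1011 XOR 1011 = 0000
  pos 6: 1000 XOR 1011 = 0011
  pos 8: 1111 XOR 1011 = 0100
  pos 9: 1000 XOR 1011 = 0011
  pos 11: 1100 XOR 1011 = 0111
Remainder (last 3 bits) = 111. This is the CRC / FCS.

111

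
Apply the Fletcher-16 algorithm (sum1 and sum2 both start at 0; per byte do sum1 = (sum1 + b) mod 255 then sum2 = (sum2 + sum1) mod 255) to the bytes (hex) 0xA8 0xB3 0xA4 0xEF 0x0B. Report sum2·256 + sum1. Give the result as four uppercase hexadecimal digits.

F2FB

Running sums (mod 255):
  after byte 0 (0xA8): sum1=168, sum2=168
  after byte 1 (0xB3): sum1=92, sum2=5
  after byte 2 (0xA4): sum1=1, sum2=6
  after byte 3 (0xEF): sum1=240, sum2=246
  after byte 4 (0x0B): sum1=251, sum2=242
Checksum = sum2·256 + sum1 = 242·256 + 251 = 62203 = 0xF2FB.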